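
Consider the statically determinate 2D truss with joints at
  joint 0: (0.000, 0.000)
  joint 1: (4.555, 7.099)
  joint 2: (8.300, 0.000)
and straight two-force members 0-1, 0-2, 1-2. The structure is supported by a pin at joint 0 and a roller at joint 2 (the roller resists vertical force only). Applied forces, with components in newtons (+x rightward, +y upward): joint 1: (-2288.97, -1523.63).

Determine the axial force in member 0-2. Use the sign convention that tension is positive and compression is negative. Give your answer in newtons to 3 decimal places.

N=3 nodes, M=3 members, R=3 reactions → 2N=6, M+R=6
member 0 (0-1): L=8.4347, (cx,cy)=(0.5400,0.8416)
member 1 (0-2): L=8.3000, (cx,cy)=(1.0000,0.0000)
member 2 (1-2): L=8.0263, (cx,cy)=(0.4666,-0.8845)
solve A·x = −loads:
  F[0-1] = -3142.9288 N (compression)
  F[0-2] = -591.6868 N (compression)
  F[1-2] = +1268.0991 N (tension)
  Rx@0 = +2288.9700 N
  Ry@0 = +2645.2280 N
  Ry@2 = -1121.5980 N

-591.687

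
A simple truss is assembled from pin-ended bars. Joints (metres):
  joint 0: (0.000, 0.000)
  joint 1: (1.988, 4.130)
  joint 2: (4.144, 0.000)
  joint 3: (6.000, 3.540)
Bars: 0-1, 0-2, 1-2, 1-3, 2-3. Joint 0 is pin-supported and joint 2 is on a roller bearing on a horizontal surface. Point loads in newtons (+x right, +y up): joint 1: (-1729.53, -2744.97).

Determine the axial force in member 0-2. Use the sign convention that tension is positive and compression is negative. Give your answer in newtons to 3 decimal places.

-212.386

N=4 nodes, M=5 members, R=3 reactions → 2N=8, M+R=8
member 0 (0-1): L=4.5836, (cx,cy)=(0.4337,0.9010)
member 1 (0-2): L=4.1440, (cx,cy)=(1.0000,0.0000)
member 2 (1-2): L=4.6589, (cx,cy)=(0.4628,-0.8865)
member 3 (1-3): L=4.0552, (cx,cy)=(0.9894,-0.1455)
member 4 (2-3): L=3.9970, (cx,cy)=(0.4643,0.8857)
solve A·x = −loads:
  F[0-1] = -3497.9498 N (compression)
  F[0-2] = -212.3860 N (compression)
  F[1-2] = +458.9436 N (tension)
  F[1-3] = -0.0000 N (compression)
  F[2-3] = +0.0000 N (tension)
  Rx@0 = +1729.5300 N
  Ry@0 = +3151.8133 N
  Ry@2 = -406.8433 N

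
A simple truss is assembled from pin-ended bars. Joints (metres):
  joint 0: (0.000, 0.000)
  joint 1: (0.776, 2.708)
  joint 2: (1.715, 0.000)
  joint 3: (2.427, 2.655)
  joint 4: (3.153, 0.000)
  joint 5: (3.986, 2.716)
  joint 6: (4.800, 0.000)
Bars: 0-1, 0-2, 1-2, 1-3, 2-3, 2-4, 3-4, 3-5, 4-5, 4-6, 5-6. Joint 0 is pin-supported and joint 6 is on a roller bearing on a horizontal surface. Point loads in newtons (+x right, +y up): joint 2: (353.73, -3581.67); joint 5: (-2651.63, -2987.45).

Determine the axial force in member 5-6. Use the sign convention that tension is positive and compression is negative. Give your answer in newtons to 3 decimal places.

N=7 nodes, M=11 members, R=3 reactions → 2N=14, M+R=14
member 0 (0-1): L=2.8170, (cx,cy)=(0.2755,0.9613)
member 1 (0-2): L=1.7150, (cx,cy)=(1.0000,0.0000)
member 2 (1-2): L=2.8662, (cx,cy)=(0.3276,-0.9448)
member 3 (1-3): L=1.6519, (cx,cy)=(0.9995,-0.0321)
member 4 (2-3): L=2.7488, (cx,cy)=(0.2590,0.9659)
member 5 (2-4): L=1.4380, (cx,cy)=(1.0000,0.0000)
member 6 (3-4): L=2.7525, (cx,cy)=(0.2638,-0.9646)
member 7 (3-5): L=1.5602, (cx,cy)=(0.9992,0.0391)
member 8 (4-5): L=2.8409, (cx,cy)=(0.2932,0.9560)
member 9 (4-6): L=1.6470, (cx,cy)=(1.0000,0.0000)
member 10 (5-6): L=2.8354, (cx,cy)=(0.2871,-0.9579)
solve A·x = −loads:
  F[0-1] = -4482.3986 N (compression)
  F[0-2] = -1063.1282 N (compression)
  F[1-2] = +4654.4304 N (tension)
  F[1-3] = -2761.0490 N (compression)
  F[2-3] = -844.7192 N (compression)
  F[2-4] = +326.7974 N (tension)
  F[3-4] = +626.4824 N (tension)
  F[3-5] = -3146.0758 N (compression)
  F[4-5] = -632.0802 N (compression)
  F[4-6] = +677.3788 N (tension)
  F[5-6] = -2359.4731 N (compression)
  Rx@0 = +2297.9000 N
  Ry@0 = +4308.9715 N
  Ry@6 = +2260.1485 N

-2359.473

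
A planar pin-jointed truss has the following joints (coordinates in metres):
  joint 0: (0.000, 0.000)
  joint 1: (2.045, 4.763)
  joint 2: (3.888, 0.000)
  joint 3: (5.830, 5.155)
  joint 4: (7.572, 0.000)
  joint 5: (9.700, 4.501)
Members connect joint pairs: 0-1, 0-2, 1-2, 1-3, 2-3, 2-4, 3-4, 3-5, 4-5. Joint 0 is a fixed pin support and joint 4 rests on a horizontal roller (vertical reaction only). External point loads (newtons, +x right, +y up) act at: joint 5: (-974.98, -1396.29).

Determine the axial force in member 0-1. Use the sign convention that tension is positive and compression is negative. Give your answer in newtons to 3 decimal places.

-203.668

N=6 nodes, M=9 members, R=3 reactions → 2N=12, M+R=12
member 0 (0-1): L=5.1835, (cx,cy)=(0.3945,0.9189)
member 1 (0-2): L=3.8880, (cx,cy)=(1.0000,0.0000)
member 2 (1-2): L=5.1071, (cx,cy)=(0.3609,-0.9326)
member 3 (1-3): L=3.8052, (cx,cy)=(0.9947,0.1030)
member 4 (2-3): L=5.5087, (cx,cy)=(0.3525,0.9358)
member 5 (2-4): L=3.6840, (cx,cy)=(1.0000,0.0000)
member 6 (3-4): L=5.4414, (cx,cy)=(0.3201,-0.9474)
member 7 (3-5): L=3.9249, (cx,cy)=(0.9860,-0.1666)
member 8 (4-5): L=4.9787, (cx,cy)=(0.4274,0.9041)
solve A·x = −loads:
  F[0-1] = -203.6678 N (compression)
  F[0-2] = -894.6280 N (compression)
  F[1-2] = +184.3580 N (tension)
  F[1-3] = -147.6664 N (compression)
  F[2-3] = -183.7312 N (compression)
  F[2-4] = -763.3274 N (compression)
  F[3-4] = +249.5496 N (tension)
  F[3-5] = -295.6770 N (compression)
  F[4-5] = -1598.9763 N (compression)
  Rx@0 = +974.9800 N
  Ry@0 = +187.1474 N
  Ry@4 = +1209.1426 N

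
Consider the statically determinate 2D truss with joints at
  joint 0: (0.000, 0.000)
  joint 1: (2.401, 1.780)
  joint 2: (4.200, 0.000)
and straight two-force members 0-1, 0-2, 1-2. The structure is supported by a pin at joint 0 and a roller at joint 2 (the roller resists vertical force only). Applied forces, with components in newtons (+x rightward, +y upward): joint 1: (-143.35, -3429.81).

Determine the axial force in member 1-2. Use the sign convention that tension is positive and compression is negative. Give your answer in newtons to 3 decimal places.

-2701.321

N=3 nodes, M=3 members, R=3 reactions → 2N=6, M+R=6
member 0 (0-1): L=2.9888, (cx,cy)=(0.8033,0.5955)
member 1 (0-2): L=4.2000, (cx,cy)=(1.0000,0.0000)
member 2 (1-2): L=2.5308, (cx,cy)=(0.7109,-0.7033)
solve A·x = −loads:
  F[0-1] = -2568.8209 N (compression)
  F[0-2] = +1920.2354 N (tension)
  F[1-2] = -2701.3206 N (compression)
  Rx@0 = +143.3500 N
  Ry@0 = +1529.8550 N
  Ry@2 = +1899.9550 N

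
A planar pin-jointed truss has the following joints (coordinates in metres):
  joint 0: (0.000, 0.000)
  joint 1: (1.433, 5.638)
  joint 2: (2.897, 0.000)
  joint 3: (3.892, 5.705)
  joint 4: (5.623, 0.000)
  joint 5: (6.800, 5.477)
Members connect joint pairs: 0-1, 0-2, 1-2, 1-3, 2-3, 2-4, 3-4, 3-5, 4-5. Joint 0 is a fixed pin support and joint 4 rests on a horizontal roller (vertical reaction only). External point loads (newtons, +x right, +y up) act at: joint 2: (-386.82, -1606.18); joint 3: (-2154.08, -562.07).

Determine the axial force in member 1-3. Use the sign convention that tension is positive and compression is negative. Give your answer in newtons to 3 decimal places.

N=6 nodes, M=9 members, R=3 reactions → 2N=12, M+R=12
member 0 (0-1): L=5.8173, (cx,cy)=(0.2463,0.9692)
member 1 (0-2): L=2.8970, (cx,cy)=(1.0000,0.0000)
member 2 (1-2): L=5.8250, (cx,cy)=(0.2513,-0.9679)
member 3 (1-3): L=2.4599, (cx,cy)=(0.9996,0.0272)
member 4 (2-3): L=5.7911, (cx,cy)=(0.1718,0.9851)
member 5 (2-4): L=2.7260, (cx,cy)=(1.0000,0.0000)
member 6 (3-4): L=5.9618, (cx,cy)=(0.2903,-0.9569)
member 7 (3-5): L=2.9169, (cx,cy)=(0.9969,-0.0782)
member 8 (4-5): L=5.6020, (cx,cy)=(0.2101,0.9777)
solve A·x = −loads:
  F[0-1] = -3236.9372 N (compression)
  F[0-2] = -1743.5264 N (compression)
  F[1-2] = +3196.1698 N (tension)
  F[1-3] = -1601.2659 N (compression)
  F[2-3] = -1509.8487 N (compression)
  F[2-4] = -293.9937 N (compression)
  F[3-4] = +1012.5591 N (tension)
  F[3-5] = -0.0000 N (compression)
  F[4-5] = +0.0000 N (tension)
  Rx@0 = +2540.9000 N
  Ry@0 = +3137.1894 N
  Ry@4 = -968.9394 N

-1601.266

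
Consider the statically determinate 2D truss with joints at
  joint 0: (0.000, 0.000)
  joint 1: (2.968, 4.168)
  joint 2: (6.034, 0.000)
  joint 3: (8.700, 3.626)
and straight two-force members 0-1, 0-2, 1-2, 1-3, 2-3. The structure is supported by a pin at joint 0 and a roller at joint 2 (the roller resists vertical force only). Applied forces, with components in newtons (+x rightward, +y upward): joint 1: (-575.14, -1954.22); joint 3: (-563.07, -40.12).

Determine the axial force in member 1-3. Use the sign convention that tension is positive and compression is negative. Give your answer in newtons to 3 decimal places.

N=4 nodes, M=5 members, R=3 reactions → 2N=8, M+R=8
member 0 (0-1): L=5.1168, (cx,cy)=(0.5801,0.8146)
member 1 (0-2): L=6.0340, (cx,cy)=(1.0000,0.0000)
member 2 (1-2): L=5.1742, (cx,cy)=(0.5926,-0.8055)
member 3 (1-3): L=5.7576, (cx,cy)=(0.9956,-0.0941)
member 4 (2-3): L=4.5006, (cx,cy)=(0.5924,0.8057)
solve A·x = −loads:
  F[0-1] = -2100.3486 N (compression)
  F[0-2] = +80.1065 N (tension)
  F[1-2] = -243.5031 N (compression)
  F[1-3] = -501.1133 N (compression)
  F[2-3] = -108.3487 N (compression)
  Rx@0 = +1138.2100 N
  Ry@0 = +1710.8972 N
  Ry@2 = +283.4428 N

-501.113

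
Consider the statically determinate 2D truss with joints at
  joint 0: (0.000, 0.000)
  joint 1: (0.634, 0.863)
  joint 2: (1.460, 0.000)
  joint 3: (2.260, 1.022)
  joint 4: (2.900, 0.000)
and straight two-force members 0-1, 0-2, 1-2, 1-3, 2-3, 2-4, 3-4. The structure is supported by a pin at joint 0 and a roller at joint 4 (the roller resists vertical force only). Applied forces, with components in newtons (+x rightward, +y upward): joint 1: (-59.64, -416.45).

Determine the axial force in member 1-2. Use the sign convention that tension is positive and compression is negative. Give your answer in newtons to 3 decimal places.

N=5 nodes, M=7 members, R=3 reactions → 2N=10, M+R=10
member 0 (0-1): L=1.0709, (cx,cy)=(0.5921,0.8059)
member 1 (0-2): L=1.4600, (cx,cy)=(1.0000,0.0000)
member 2 (1-2): L=1.1946, (cx,cy)=(0.6915,-0.7224)
member 3 (1-3): L=1.6338, (cx,cy)=(0.9953,0.0973)
member 4 (2-3): L=1.2979, (cx,cy)=(0.6164,0.7874)
member 5 (2-4): L=1.4400, (cx,cy)=(1.0000,0.0000)
member 6 (3-4): L=1.2059, (cx,cy)=(0.5307,-0.8475)
solve A·x = −loads:
  F[0-1] = -425.8015 N (compression)
  F[0-2] = +192.4565 N (tension)
  F[1-2] = -116.5971 N (compression)
  F[1-3] = -112.3688 N (compression)
  F[2-3] = +106.9700 N (tension)
  F[2-4] = +45.9000 N (tension)
  F[3-4] = -86.4823 N (compression)
  Rx@0 = +59.6400 N
  Ry@0 = +343.1535 N
  Ry@4 = +73.2965 N

-116.597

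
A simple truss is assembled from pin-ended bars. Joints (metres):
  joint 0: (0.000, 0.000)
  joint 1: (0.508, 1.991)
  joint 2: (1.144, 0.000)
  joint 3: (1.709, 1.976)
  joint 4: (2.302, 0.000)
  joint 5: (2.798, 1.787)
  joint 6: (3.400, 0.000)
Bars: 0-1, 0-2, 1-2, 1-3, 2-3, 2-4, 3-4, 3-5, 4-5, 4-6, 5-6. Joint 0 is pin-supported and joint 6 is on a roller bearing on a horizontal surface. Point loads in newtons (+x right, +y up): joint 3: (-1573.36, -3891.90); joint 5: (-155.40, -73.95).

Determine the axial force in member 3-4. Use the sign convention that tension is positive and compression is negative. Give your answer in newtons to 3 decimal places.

N=7 nodes, M=11 members, R=3 reactions → 2N=14, M+R=14
member 0 (0-1): L=2.0548, (cx,cy)=(0.2472,0.9690)
member 1 (0-2): L=1.1440, (cx,cy)=(1.0000,0.0000)
member 2 (1-2): L=2.0901, (cx,cy)=(0.3043,-0.9526)
member 3 (1-3): L=1.2011, (cx,cy)=(0.9999,-0.0125)
member 4 (2-3): L=2.0552, (cx,cy)=(0.2749,0.9615)
member 5 (2-4): L=1.1580, (cx,cy)=(1.0000,0.0000)
member 6 (3-4): L=2.0631, (cx,cy)=(0.2874,-0.9578)
member 7 (3-5): L=1.1053, (cx,cy)=(0.9853,-0.1710)
member 8 (4-5): L=1.8546, (cx,cy)=(0.2674,0.9636)
member 9 (4-6): L=1.0980, (cx,cy)=(1.0000,0.0000)
member 10 (5-6): L=1.8857, (cx,cy)=(0.3192,-0.9477)
solve A·x = −loads:
  F[0-1] = -3039.1611 N (compression)
  F[0-2] = -977.3952 N (compression)
  F[1-2] = +3113.6877 N (tension)
  F[1-3] = -1698.9601 N (compression)
  F[2-3] = -3084.9001 N (compression)
  F[2-4] = +818.1496 N (tension)
  F[3-4] = -857.0408 N (compression)
  F[3-5] = -738.0753 N (compression)
  F[4-5] = +851.9066 N (tension)
  F[4-6] = +343.9628 N (tension)
  F[5-6] = -1077.4124 N (compression)
  Rx@0 = +1728.7600 N
  Ry@0 = +2944.8176 N
  Ry@6 = +1021.0324 N

-857.041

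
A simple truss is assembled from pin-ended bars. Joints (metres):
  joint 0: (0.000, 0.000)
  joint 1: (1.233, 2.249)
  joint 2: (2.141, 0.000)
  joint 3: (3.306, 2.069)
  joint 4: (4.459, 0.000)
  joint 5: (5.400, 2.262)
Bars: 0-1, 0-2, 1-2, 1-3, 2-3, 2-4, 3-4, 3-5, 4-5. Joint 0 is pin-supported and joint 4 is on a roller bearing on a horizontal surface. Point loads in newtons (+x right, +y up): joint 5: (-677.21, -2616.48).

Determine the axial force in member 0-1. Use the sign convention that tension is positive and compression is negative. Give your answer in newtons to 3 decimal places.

N=6 nodes, M=9 members, R=3 reactions → 2N=12, M+R=12
member 0 (0-1): L=2.5648, (cx,cy)=(0.4807,0.8769)
member 1 (0-2): L=2.1410, (cx,cy)=(1.0000,0.0000)
member 2 (1-2): L=2.4254, (cx,cy)=(0.3744,-0.9273)
member 3 (1-3): L=2.0808, (cx,cy)=(0.9963,-0.0865)
member 4 (2-3): L=2.3744, (cx,cy)=(0.4906,0.8714)
member 5 (2-4): L=2.3180, (cx,cy)=(1.0000,0.0000)
member 6 (3-4): L=2.3686, (cx,cy)=(0.4868,-0.8735)
member 7 (3-5): L=2.1029, (cx,cy)=(0.9958,0.0918)
member 8 (4-5): L=2.4499, (cx,cy)=(0.3841,0.9233)
solve A·x = −loads:
  F[0-1] = +237.9213 N (tension)
  F[0-2] = -791.5873 N (compression)
  F[1-2] = -244.2598 N (compression)
  F[1-3] = +206.5964 N (tension)
  F[2-3] = +259.9341 N (tension)
  F[2-4] = -1010.5663 N (compression)
  F[3-4] = -193.7096 N (compression)
  F[3-5] = +429.4647 N (tension)
  F[4-5] = -2876.5436 N (compression)
  Rx@0 = +677.2100 N
  Ry@0 = -208.6250 N
  Ry@4 = +2825.1050 N

237.921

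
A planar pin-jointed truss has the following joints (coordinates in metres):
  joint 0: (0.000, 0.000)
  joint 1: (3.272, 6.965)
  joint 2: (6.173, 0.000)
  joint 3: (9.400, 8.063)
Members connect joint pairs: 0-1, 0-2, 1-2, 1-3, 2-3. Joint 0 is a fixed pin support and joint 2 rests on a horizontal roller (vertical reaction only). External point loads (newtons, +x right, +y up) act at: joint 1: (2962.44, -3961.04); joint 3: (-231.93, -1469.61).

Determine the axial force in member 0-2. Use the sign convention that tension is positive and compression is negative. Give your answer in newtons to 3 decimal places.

1816.160

N=4 nodes, M=5 members, R=3 reactions → 2N=8, M+R=8
member 0 (0-1): L=7.6953, (cx,cy)=(0.4252,0.9051)
member 1 (0-2): L=6.1730, (cx,cy)=(1.0000,0.0000)
member 2 (1-2): L=7.5450, (cx,cy)=(0.3845,-0.9231)
member 3 (1-3): L=6.2256, (cx,cy)=(0.9843,0.1764)
member 4 (2-3): L=8.6848, (cx,cy)=(0.3716,0.9284)
solve A·x = −loads:
  F[0-1] = +2150.4187 N (tension)
  F[0-2] = +1816.1602 N (tension)
  F[1-2] = -6324.8279 N (compression)
  F[1-3] = +389.8736 N (tension)
  F[2-3] = -1657.0044 N (compression)
  Rx@0 = -2730.5100 N
  Ry@0 = -1946.3466 N
  Ry@2 = +7376.9966 N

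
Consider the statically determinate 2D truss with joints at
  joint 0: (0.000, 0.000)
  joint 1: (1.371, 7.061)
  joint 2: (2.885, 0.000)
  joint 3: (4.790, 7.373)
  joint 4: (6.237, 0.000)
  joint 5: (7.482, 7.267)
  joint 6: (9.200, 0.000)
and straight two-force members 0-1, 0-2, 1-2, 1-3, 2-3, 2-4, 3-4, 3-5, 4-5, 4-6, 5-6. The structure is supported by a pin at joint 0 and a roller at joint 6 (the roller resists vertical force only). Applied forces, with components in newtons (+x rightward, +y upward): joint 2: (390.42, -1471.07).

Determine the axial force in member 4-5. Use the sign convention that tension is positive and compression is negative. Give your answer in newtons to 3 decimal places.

460.566

N=7 nodes, M=11 members, R=3 reactions → 2N=14, M+R=14
member 0 (0-1): L=7.1929, (cx,cy)=(0.1906,0.9817)
member 1 (0-2): L=2.8850, (cx,cy)=(1.0000,0.0000)
member 2 (1-2): L=7.2215, (cx,cy)=(0.2097,-0.9778)
member 3 (1-3): L=3.4332, (cx,cy)=(0.9959,0.0909)
member 4 (2-3): L=7.6151, (cx,cy)=(0.2502,0.9682)
member 5 (2-4): L=3.3520, (cx,cy)=(1.0000,0.0000)
member 6 (3-4): L=7.5137, (cx,cy)=(0.1926,-0.9813)
member 7 (3-5): L=2.6941, (cx,cy)=(0.9992,-0.0393)
member 8 (4-5): L=7.3729, (cx,cy)=(0.1689,0.9856)
member 9 (4-6): L=2.9630, (cx,cy)=(1.0000,0.0000)
member 10 (5-6): L=7.4673, (cx,cy)=(0.2301,-0.9732)
solve A·x = −loads:
  F[0-1] = -1028.6196 N (compression)
  F[0-2] = +586.4805 N (tension)
  F[1-2] = +994.9468 N (tension)
  F[1-3] = -406.3345 N (compression)
  F[2-3] = +514.5967 N (tension)
  F[2-4] = +275.9216 N (tension)
  F[3-4] = -462.6115 N (compression)
  F[3-5] = -186.9753 N (compression)
  F[4-5] = +460.5656 N (tension)
  F[4-6] = +109.0585 N (tension)
  F[5-6] = -474.0244 N (compression)
  Rx@0 = -390.4200 N
  Ry@0 = +1009.7616 N
  Ry@6 = +461.3084 N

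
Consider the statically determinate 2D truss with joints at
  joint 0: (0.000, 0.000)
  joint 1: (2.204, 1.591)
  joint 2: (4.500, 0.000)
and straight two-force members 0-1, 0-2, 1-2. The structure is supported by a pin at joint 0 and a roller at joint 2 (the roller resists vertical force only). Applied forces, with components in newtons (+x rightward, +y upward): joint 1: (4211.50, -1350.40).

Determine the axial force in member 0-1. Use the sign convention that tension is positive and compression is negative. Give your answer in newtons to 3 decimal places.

N=3 nodes, M=3 members, R=3 reactions → 2N=6, M+R=6
member 0 (0-1): L=2.7183, (cx,cy)=(0.8108,0.5853)
member 1 (0-2): L=4.5000, (cx,cy)=(1.0000,0.0000)
member 2 (1-2): L=2.7934, (cx,cy)=(0.8219,-0.5696)
solve A·x = −loads:
  F[0-1] = +1366.8063 N (tension)
  F[0-2] = +3103.2729 N (tension)
  F[1-2] = -3775.5135 N (compression)
  Rx@0 = -4211.5000 N
  Ry@0 = -799.9951 N
  Ry@2 = +2150.3951 N

1366.806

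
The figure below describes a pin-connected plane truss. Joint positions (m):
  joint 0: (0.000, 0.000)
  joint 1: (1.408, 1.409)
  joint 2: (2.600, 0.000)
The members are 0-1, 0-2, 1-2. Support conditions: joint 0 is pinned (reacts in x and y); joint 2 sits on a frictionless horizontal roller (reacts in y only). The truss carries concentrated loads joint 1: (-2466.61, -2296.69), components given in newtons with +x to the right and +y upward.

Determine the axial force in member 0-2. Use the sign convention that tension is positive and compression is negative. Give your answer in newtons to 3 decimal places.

-78.649

N=3 nodes, M=3 members, R=3 reactions → 2N=6, M+R=6
member 0 (0-1): L=1.9919, (cx,cy)=(0.7069,0.7074)
member 1 (0-2): L=2.6000, (cx,cy)=(1.0000,0.0000)
member 2 (1-2): L=1.8456, (cx,cy)=(0.6459,-0.7634)
solve A·x = −loads:
  F[0-1] = -3378.2862 N (compression)
  F[0-2] = -78.6491 N (compression)
  F[1-2] = +121.7724 N (tension)
  Rx@0 = +2466.6100 N
  Ry@0 = +2389.6569 N
  Ry@2 = -92.9669 N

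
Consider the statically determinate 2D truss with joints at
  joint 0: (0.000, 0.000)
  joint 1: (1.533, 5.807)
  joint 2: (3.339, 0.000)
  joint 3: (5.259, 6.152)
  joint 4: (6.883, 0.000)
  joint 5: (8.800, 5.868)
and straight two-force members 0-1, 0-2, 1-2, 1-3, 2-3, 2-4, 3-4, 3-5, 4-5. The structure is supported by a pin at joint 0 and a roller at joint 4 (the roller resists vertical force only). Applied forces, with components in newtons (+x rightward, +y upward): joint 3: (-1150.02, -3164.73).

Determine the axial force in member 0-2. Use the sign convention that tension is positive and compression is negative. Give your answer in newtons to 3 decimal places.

N=6 nodes, M=9 members, R=3 reactions → 2N=12, M+R=12
member 0 (0-1): L=6.0059, (cx,cy)=(0.2552,0.9669)
member 1 (0-2): L=3.3390, (cx,cy)=(1.0000,0.0000)
member 2 (1-2): L=6.0814, (cx,cy)=(0.2970,-0.9549)
member 3 (1-3): L=3.7419, (cx,cy)=(0.9957,0.0922)
member 4 (2-3): L=6.4446, (cx,cy)=(0.2979,0.9546)
member 5 (2-4): L=3.5440, (cx,cy)=(1.0000,0.0000)
member 6 (3-4): L=6.3627, (cx,cy)=(0.2552,-0.9669)
member 7 (3-5): L=3.5524, (cx,cy)=(0.9968,-0.0799)
member 8 (4-5): L=6.1732, (cx,cy)=(0.3105,0.9506)
solve A·x = −loads:
  F[0-1] = -1835.3769 N (compression)
  F[0-2] = -681.5451 N (compression)
  F[1-2] = +1762.2492 N (tension)
  F[1-3] = -996.0583 N (compression)
  F[2-3] = -1762.7946 N (compression)
  F[2-4] = +366.9703 N (tension)
  F[3-4] = -1437.7691 N (compression)
  F[3-5] = +0.0000 N (tension)
  F[4-5] = -0.0000 N (compression)
  Rx@0 = +1150.0200 N
  Ry@0 = +1774.5815 N
  Ry@4 = +1390.1485 N

-681.545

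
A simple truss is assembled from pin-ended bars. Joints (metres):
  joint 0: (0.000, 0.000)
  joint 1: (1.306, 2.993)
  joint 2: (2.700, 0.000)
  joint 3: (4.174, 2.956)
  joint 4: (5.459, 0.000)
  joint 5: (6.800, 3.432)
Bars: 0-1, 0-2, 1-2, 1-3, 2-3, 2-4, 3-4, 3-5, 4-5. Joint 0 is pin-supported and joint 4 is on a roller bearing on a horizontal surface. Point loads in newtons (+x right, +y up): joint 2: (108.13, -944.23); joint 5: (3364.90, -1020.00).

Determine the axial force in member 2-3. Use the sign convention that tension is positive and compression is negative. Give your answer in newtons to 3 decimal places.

N=6 nodes, M=9 members, R=3 reactions → 2N=12, M+R=12
member 0 (0-1): L=3.2655, (cx,cy)=(0.3999,0.9165)
member 1 (0-2): L=2.7000, (cx,cy)=(1.0000,0.0000)
member 2 (1-2): L=3.3017, (cx,cy)=(0.4222,-0.9065)
member 3 (1-3): L=2.8682, (cx,cy)=(0.9999,-0.0129)
member 4 (2-3): L=3.3031, (cx,cy)=(0.4462,0.8949)
member 5 (2-4): L=2.7590, (cx,cy)=(1.0000,0.0000)
member 6 (3-4): L=3.2232, (cx,cy)=(0.3987,-0.9171)
member 7 (3-5): L=2.6688, (cx,cy)=(0.9840,0.1784)
member 8 (4-5): L=3.6847, (cx,cy)=(0.3639,0.9314)
solve A·x = −loads:
  F[0-1] = +2060.7995 N (tension)
  F[0-2] = +2648.8440 N (tension)
  F[1-2] = -2108.0275 N (compression)
  F[1-3] = +1714.3496 N (tension)
  F[2-3] = +3190.4369 N (tension)
  F[2-4] = +226.9780 N (tension)
  F[3-4] = -2288.6016 N (compression)
  F[3-5] = +4116.3197 N (tension)
  F[4-5] = -1883.3314 N (compression)
  Rx@0 = -3473.0300 N
  Ry@0 = -1888.8123 N
  Ry@4 = +3853.0423 N

3190.437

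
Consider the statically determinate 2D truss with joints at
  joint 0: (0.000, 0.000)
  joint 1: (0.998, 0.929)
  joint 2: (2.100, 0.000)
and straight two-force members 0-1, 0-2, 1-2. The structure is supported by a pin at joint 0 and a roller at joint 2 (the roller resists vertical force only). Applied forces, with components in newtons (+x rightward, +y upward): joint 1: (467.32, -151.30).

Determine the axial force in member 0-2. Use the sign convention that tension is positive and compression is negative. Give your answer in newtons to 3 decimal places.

N=3 nodes, M=3 members, R=3 reactions → 2N=6, M+R=6
member 0 (0-1): L=1.3635, (cx,cy)=(0.7320,0.6814)
member 1 (0-2): L=2.1000, (cx,cy)=(1.0000,0.0000)
member 2 (1-2): L=1.4413, (cx,cy)=(0.7646,-0.6445)
solve A·x = −loads:
  F[0-1] = +186.8890 N (tension)
  F[0-2] = +330.5253 N (tension)
  F[1-2] = -432.3026 N (compression)
  Rx@0 = -467.3200 N
  Ry@0 = -127.3370 N
  Ry@2 = +278.6370 N

330.525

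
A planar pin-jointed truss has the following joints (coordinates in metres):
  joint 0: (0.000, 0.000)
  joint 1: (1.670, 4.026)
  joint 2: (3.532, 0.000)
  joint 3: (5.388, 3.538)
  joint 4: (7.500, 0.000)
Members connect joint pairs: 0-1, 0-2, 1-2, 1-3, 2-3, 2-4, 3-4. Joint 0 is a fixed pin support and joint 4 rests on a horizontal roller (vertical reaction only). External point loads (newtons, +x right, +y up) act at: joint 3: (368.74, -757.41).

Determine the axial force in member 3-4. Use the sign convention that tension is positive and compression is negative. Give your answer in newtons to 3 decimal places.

-836.281

N=5 nodes, M=7 members, R=3 reactions → 2N=10, M+R=10
member 0 (0-1): L=4.3586, (cx,cy)=(0.3831,0.9237)
member 1 (0-2): L=3.5320, (cx,cy)=(1.0000,0.0000)
member 2 (1-2): L=4.4357, (cx,cy)=(0.4198,-0.9076)
member 3 (1-3): L=3.7499, (cx,cy)=(0.9915,-0.1301)
member 4 (2-3): L=3.9953, (cx,cy)=(0.4645,0.8855)
member 5 (2-4): L=3.9680, (cx,cy)=(1.0000,0.0000)
member 6 (3-4): L=4.1204, (cx,cy)=(0.5126,-0.8586)
solve A·x = −loads:
  F[0-1] = -42.5899 N (compression)
  F[0-2] = +385.0583 N (tension)
  F[1-2] = +48.6568 N (tension)
  F[1-3] = -37.0582 N (compression)
  F[2-3] = -49.8701 N (compression)
  F[2-4] = +428.6502 N (tension)
  F[3-4] = -836.2810 N (compression)
  Rx@0 = -368.7400 N
  Ry@0 = +39.3397 N
  Ry@4 = +718.0703 N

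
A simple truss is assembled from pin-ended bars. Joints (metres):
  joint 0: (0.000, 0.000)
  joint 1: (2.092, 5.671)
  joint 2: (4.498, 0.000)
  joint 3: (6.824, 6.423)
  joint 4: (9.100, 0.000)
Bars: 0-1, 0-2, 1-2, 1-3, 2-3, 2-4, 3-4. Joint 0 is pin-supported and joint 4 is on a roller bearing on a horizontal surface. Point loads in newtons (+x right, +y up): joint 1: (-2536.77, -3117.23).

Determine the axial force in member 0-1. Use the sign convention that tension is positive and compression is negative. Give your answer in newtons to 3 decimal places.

N=5 nodes, M=7 members, R=3 reactions → 2N=10, M+R=10
member 0 (0-1): L=6.0446, (cx,cy)=(0.3461,0.9382)
member 1 (0-2): L=4.4980, (cx,cy)=(1.0000,0.0000)
member 2 (1-2): L=6.1603, (cx,cy)=(0.3906,-0.9206)
member 3 (1-3): L=4.7914, (cx,cy)=(0.9876,0.1569)
member 4 (2-3): L=6.8312, (cx,cy)=(0.3405,0.9402)
member 5 (2-4): L=4.6020, (cx,cy)=(1.0000,0.0000)
member 6 (3-4): L=6.8143, (cx,cy)=(0.3340,-0.9426)
solve A·x = −loads:
  F[0-1] = -4243.7599 N (compression)
  F[0-2] = -1068.0203 N (compression)
  F[1-2] = +1052.2531 N (tension)
  F[1-3] = +665.2905 N (tension)
  F[2-3] = -1030.2389 N (compression)
  F[2-4] = -306.2523 N (compression)
  F[3-4] = +916.9177 N (tension)
  Rx@0 = +2536.7700 N
  Ry@0 = +3981.4913 N
  Ry@4 = -864.2613 N

-4243.760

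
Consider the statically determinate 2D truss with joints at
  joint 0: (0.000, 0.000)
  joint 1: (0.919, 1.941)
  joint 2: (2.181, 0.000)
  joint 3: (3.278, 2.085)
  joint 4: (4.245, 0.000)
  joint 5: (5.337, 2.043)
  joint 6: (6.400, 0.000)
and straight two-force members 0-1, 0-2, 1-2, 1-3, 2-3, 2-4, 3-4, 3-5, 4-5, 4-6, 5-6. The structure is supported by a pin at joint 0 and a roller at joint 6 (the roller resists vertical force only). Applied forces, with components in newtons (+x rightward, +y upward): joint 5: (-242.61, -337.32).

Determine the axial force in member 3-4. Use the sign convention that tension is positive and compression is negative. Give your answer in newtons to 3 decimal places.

153.297

N=7 nodes, M=11 members, R=3 reactions → 2N=14, M+R=14
member 0 (0-1): L=2.1476, (cx,cy)=(0.4279,0.9038)
member 1 (0-2): L=2.1810, (cx,cy)=(1.0000,0.0000)
member 2 (1-2): L=2.3152, (cx,cy)=(0.5451,-0.8384)
member 3 (1-3): L=2.3634, (cx,cy)=(0.9981,0.0609)
member 4 (2-3): L=2.3560, (cx,cy)=(0.4656,0.8850)
member 5 (2-4): L=2.0640, (cx,cy)=(1.0000,0.0000)
member 6 (3-4): L=2.2983, (cx,cy)=(0.4207,-0.9072)
member 7 (3-5): L=2.0594, (cx,cy)=(0.9998,-0.0204)
member 8 (4-5): L=2.3165, (cx,cy)=(0.4714,0.8819)
member 9 (4-6): L=2.1550, (cx,cy)=(1.0000,0.0000)
member 10 (5-6): L=2.3030, (cx,cy)=(0.4616,-0.8871)
solve A·x = −loads:
  F[0-1] = -147.6769 N (compression)
  F[0-2] = -179.4152 N (compression)
  F[1-2] = +148.7008 N (tension)
  F[1-3] = -144.5193 N (compression)
  F[2-3] = -140.8693 N (compression)
  F[2-4] = -32.7671 N (compression)
  F[3-4] = +153.2974 N (tension)
  F[3-5] = -274.3984 N (compression)
  F[4-5] = -157.6879 N (compression)
  F[4-6] = +106.0646 N (tension)
  F[5-6] = -229.7902 N (compression)
  Rx@0 = +242.6100 N
  Ry@0 = +133.4724 N
  Ry@6 = +203.8476 N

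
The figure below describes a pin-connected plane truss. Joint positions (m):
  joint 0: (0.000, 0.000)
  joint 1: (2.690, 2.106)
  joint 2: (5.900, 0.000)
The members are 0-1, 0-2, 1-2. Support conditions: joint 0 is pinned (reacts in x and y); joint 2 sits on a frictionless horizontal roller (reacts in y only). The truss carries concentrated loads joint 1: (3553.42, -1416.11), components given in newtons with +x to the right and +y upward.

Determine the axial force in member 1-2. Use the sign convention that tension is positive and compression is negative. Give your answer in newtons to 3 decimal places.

-3489.247

N=3 nodes, M=3 members, R=3 reactions → 2N=6, M+R=6
member 0 (0-1): L=3.4163, (cx,cy)=(0.7874,0.6165)
member 1 (0-2): L=5.9000, (cx,cy)=(1.0000,0.0000)
member 2 (1-2): L=3.8392, (cx,cy)=(0.8361,-0.5486)
solve A·x = −loads:
  F[0-1] = +807.7381 N (tension)
  F[0-2] = +2917.4120 N (tension)
  F[1-2] = -3489.2469 N (compression)
  Rx@0 = -3553.4200 N
  Ry@0 = -497.9304 N
  Ry@2 = +1914.0404 N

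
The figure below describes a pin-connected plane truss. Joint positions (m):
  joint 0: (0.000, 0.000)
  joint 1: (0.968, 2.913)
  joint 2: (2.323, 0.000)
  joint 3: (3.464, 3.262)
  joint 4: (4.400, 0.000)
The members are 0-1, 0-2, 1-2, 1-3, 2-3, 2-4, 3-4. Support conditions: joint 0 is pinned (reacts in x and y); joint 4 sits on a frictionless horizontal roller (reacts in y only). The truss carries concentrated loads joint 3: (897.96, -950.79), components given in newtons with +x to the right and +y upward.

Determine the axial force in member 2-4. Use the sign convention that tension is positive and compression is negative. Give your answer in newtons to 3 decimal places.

N=5 nodes, M=7 members, R=3 reactions → 2N=10, M+R=10
member 0 (0-1): L=3.0696, (cx,cy)=(0.3153,0.9490)
member 1 (0-2): L=2.3230, (cx,cy)=(1.0000,0.0000)
member 2 (1-2): L=3.2127, (cx,cy)=(0.4218,-0.9067)
member 3 (1-3): L=2.5203, (cx,cy)=(0.9904,0.1385)
member 4 (2-3): L=3.4558, (cx,cy)=(0.3302,0.9439)
member 5 (2-4): L=2.0770, (cx,cy)=(1.0000,0.0000)
member 6 (3-4): L=3.3936, (cx,cy)=(0.2758,-0.9612)
solve A·x = −loads:
  F[0-1] = +488.3747 N (tension)
  F[0-2] = +743.9520 N (tension)
  F[1-2] = -457.6280 N (compression)
  F[1-3] = +350.3932 N (tension)
  F[2-3] = +439.5860 N (tension)
  F[2-4] = +405.8045 N (tension)
  F[3-4] = -1471.3153 N (compression)
  Rx@0 = -897.9600 N
  Ry@0 = -463.4559 N
  Ry@4 = +1414.2459 N

405.804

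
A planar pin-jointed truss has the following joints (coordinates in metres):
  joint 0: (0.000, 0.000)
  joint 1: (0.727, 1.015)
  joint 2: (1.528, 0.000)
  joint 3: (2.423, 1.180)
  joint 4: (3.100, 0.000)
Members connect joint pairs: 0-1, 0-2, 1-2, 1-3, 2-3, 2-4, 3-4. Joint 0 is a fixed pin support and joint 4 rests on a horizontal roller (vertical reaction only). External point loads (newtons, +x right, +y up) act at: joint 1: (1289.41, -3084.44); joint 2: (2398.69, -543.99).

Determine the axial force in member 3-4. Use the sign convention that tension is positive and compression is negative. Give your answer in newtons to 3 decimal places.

N=5 nodes, M=7 members, R=3 reactions → 2N=10, M+R=10
member 0 (0-1): L=1.2485, (cx,cy)=(0.5823,0.8130)
member 1 (0-2): L=1.5280, (cx,cy)=(1.0000,0.0000)
member 2 (1-2): L=1.2930, (cx,cy)=(0.6195,-0.7850)
member 3 (1-3): L=1.7040, (cx,cy)=(0.9953,0.0968)
member 4 (2-3): L=1.4810, (cx,cy)=(0.6043,0.7967)
member 5 (2-4): L=1.5720, (cx,cy)=(1.0000,0.0000)
member 6 (3-4): L=1.3604, (cx,cy)=(0.4976,-0.8674)
solve A·x = −loads:
  F[0-1] = -2724.2739 N (compression)
  F[0-2] = +5274.4404 N (tension)
  F[1-2] = -1359.8583 N (compression)
  F[1-3] = -2042.9265 N (compression)
  F[2-3] = +2022.5746 N (tension)
  F[2-4] = +811.0593 N (tension)
  F[3-4] = -1629.8039 N (compression)
  Rx@0 = -3688.1000 N
  Ry@0 = +2214.7669 N
  Ry@4 = +1413.6631 N

-1629.804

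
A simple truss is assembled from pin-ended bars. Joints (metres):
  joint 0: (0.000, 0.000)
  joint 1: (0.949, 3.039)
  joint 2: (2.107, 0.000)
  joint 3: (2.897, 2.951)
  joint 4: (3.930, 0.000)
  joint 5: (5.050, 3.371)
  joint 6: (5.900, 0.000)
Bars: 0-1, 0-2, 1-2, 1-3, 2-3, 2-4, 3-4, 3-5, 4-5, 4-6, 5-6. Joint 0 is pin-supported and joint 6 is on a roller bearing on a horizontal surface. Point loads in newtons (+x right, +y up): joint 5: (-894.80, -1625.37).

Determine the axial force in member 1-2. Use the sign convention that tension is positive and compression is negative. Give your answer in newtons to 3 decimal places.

N=7 nodes, M=11 members, R=3 reactions → 2N=14, M+R=14
member 0 (0-1): L=3.1837, (cx,cy)=(0.2981,0.9545)
member 1 (0-2): L=2.1070, (cx,cy)=(1.0000,0.0000)
member 2 (1-2): L=3.2522, (cx,cy)=(0.3561,-0.9345)
member 3 (1-3): L=1.9500, (cx,cy)=(0.9990,-0.0451)
member 4 (2-3): L=3.0549, (cx,cy)=(0.2586,0.9660)
member 5 (2-4): L=1.8230, (cx,cy)=(1.0000,0.0000)
member 6 (3-4): L=3.1266, (cx,cy)=(0.3304,-0.9438)
member 7 (3-5): L=2.1936, (cx,cy)=(0.9815,0.1915)
member 8 (4-5): L=3.5522, (cx,cy)=(0.3153,0.9490)
member 9 (4-6): L=1.9700, (cx,cy)=(1.0000,0.0000)
member 10 (5-6): L=3.4765, (cx,cy)=(0.2445,-0.9696)
solve A·x = −loads:
  F[0-1] = -780.9119 N (compression)
  F[0-2] = -662.0271 N (compression)
  F[1-2] = +823.1166 N (tension)
  F[1-3] = -526.3980 N (compression)
  F[2-3] = -796.2532 N (compression)
  F[2-4] = -163.0275 N (compression)
  F[3-4] = +597.7029 N (tension)
  F[3-5] = -946.7656 N (compression)
  F[4-5] = -594.4598 N (compression)
  F[4-6] = +221.8818 N (tension)
  F[5-6] = -907.5000 N (compression)
  Rx@0 = +894.8000 N
  Ry@0 = +745.4128 N
  Ry@6 = +879.9572 N

823.117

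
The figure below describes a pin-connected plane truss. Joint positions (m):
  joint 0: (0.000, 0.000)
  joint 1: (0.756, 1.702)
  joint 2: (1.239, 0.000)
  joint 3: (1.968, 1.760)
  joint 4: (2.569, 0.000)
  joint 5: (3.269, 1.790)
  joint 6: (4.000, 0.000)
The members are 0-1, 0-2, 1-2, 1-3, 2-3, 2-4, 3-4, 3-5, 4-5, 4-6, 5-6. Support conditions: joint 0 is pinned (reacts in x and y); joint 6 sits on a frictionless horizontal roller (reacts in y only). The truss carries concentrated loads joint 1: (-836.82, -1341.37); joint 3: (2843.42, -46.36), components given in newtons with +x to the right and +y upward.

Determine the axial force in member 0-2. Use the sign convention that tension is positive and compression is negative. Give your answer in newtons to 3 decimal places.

2102.705

N=7 nodes, M=11 members, R=3 reactions → 2N=14, M+R=14
member 0 (0-1): L=1.8623, (cx,cy)=(0.4059,0.9139)
member 1 (0-2): L=1.2390, (cx,cy)=(1.0000,0.0000)
member 2 (1-2): L=1.7692, (cx,cy)=(0.2730,-0.9620)
member 3 (1-3): L=1.2134, (cx,cy)=(0.9989,0.0478)
member 4 (2-3): L=1.9050, (cx,cy)=(0.3827,0.9239)
member 5 (2-4): L=1.3300, (cx,cy)=(1.0000,0.0000)
member 6 (3-4): L=1.8598, (cx,cy)=(0.3232,-0.9463)
member 7 (3-5): L=1.3013, (cx,cy)=(0.9997,0.0231)
member 8 (4-5): L=1.9220, (cx,cy)=(0.3642,0.9313)
member 9 (4-6): L=1.4310, (cx,cy)=(1.0000,0.0000)
member 10 (5-6): L=1.9335, (cx,cy)=(0.3781,-0.9258)
solve A·x = −loads:
  F[0-1] = -236.7480 N (compression)
  F[0-2] = +2102.7053 N (tension)
  F[1-2] = -1117.4078 N (compression)
  F[1-3] = +1046.9679 N (tension)
  F[2-3] = +1163.5255 N (tension)
  F[2-4] = +1352.3952 N (tension)
  F[3-4] = -1260.8033 N (compression)
  F[3-5] = -945.2108 N (compression)
  F[4-5] = +1281.1456 N (tension)
  F[4-6] = +478.3623 N (tension)
  F[5-6] = -1265.2781 N (compression)
  Rx@0 = -2006.6000 N
  Ry@0 = +216.3641 N
  Ry@6 = +1171.3659 N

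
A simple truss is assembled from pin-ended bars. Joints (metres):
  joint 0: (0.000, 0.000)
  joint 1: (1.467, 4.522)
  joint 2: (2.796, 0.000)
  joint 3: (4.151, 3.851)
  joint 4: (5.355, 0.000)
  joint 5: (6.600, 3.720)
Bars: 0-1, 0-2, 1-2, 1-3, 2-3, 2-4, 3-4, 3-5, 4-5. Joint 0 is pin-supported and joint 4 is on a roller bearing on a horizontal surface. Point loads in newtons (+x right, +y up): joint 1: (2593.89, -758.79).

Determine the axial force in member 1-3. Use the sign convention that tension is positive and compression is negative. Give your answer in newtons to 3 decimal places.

N=6 nodes, M=9 members, R=3 reactions → 2N=12, M+R=12
member 0 (0-1): L=4.7540, (cx,cy)=(0.3086,0.9512)
member 1 (0-2): L=2.7960, (cx,cy)=(1.0000,0.0000)
member 2 (1-2): L=4.7132, (cx,cy)=(0.2820,-0.9594)
member 3 (1-3): L=2.7666, (cx,cy)=(0.9701,-0.2425)
member 4 (2-3): L=4.0824, (cx,cy)=(0.3319,0.9433)
member 5 (2-4): L=2.5590, (cx,cy)=(1.0000,0.0000)
member 6 (3-4): L=4.0348, (cx,cy)=(0.2984,-0.9544)
member 7 (3-5): L=2.4525, (cx,cy)=(0.9986,-0.0534)
member 8 (4-5): L=3.9228, (cx,cy)=(0.3174,0.9483)
solve A·x = −loads:
  F[0-1] = +1723.5913 N (tension)
  F[0-2] = +2062.0210 N (tension)
  F[1-2] = -2118.0077 N (compression)
  F[1-3] = -1509.8856 N (compression)
  F[2-3] = +2154.1837 N (tension)
  F[2-4] = +749.8085 N (tension)
  F[3-4] = -2512.7462 N (compression)
  F[3-5] = +0.0000 N (tension)
  F[4-5] = -0.0000 N (compression)
  Rx@0 = -2593.8900 N
  Ry@0 = -1639.4762 N
  Ry@4 = +2398.2662 N

-1509.886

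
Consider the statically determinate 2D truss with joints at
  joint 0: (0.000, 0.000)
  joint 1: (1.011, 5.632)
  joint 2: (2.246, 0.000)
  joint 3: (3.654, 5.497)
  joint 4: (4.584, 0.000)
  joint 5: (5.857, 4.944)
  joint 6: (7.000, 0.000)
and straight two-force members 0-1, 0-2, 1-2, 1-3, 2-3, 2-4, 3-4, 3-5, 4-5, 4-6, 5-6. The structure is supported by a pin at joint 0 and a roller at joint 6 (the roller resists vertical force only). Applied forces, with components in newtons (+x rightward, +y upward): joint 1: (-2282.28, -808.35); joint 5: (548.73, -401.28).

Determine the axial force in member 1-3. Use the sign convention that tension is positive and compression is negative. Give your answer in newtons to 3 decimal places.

N=7 nodes, M=11 members, R=3 reactions → 2N=14, M+R=14
member 0 (0-1): L=5.7220, (cx,cy)=(0.1767,0.9843)
member 1 (0-2): L=2.2460, (cx,cy)=(1.0000,0.0000)
member 2 (1-2): L=5.7658, (cx,cy)=(0.2142,-0.9768)
member 3 (1-3): L=2.6464, (cx,cy)=(0.9987,-0.0510)
member 4 (2-3): L=5.6745, (cx,cy)=(0.2481,0.9687)
member 5 (2-4): L=2.3380, (cx,cy)=(1.0000,0.0000)
member 6 (3-4): L=5.5751, (cx,cy)=(0.1668,-0.9860)
member 7 (3-5): L=2.2713, (cx,cy)=(0.9699,-0.2435)
member 8 (4-5): L=5.1053, (cx,cy)=(0.2494,0.9684)
member 9 (4-6): L=2.4160, (cx,cy)=(1.0000,0.0000)
member 10 (5-6): L=5.0744, (cx,cy)=(0.2252,-0.9743)
solve A·x = −loads:
  F[0-1] = -2241.0798 N (compression)
  F[0-2] = -1337.5831 N (compression)
  F[1-2] = +1347.1254 N (tension)
  F[1-3] = +1599.8507 N (tension)
  F[2-3] = -1358.3398 N (compression)
  F[2-4] = -711.9937 N (compression)
  F[3-4] = +1144.9908 N (tension)
  F[3-5] = +1102.9124 N (tension)
  F[4-5] = -1165.7708 N (compression)
  F[4-6] = -230.3089 N (compression)
  F[5-6] = +1022.4675 N (tension)
  Rx@0 = +1733.5500 N
  Ry@0 = +2205.8216 N
  Ry@6 = -996.1916 N

1599.851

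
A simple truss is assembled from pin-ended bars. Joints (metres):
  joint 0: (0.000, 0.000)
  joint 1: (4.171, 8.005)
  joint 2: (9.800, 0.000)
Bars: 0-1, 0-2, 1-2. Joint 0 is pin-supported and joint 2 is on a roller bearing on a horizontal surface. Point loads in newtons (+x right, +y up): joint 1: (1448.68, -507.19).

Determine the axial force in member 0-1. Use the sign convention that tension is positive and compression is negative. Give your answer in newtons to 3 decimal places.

1005.836

N=3 nodes, M=3 members, R=3 reactions → 2N=6, M+R=6
member 0 (0-1): L=9.0265, (cx,cy)=(0.4621,0.8868)
member 1 (0-2): L=9.8000, (cx,cy)=(1.0000,0.0000)
member 2 (1-2): L=9.7860, (cx,cy)=(0.5752,-0.8180)
solve A·x = −loads:
  F[0-1] = +1005.8362 N (tension)
  F[0-2] = +983.8981 N (tension)
  F[1-2] = -1710.5028 N (compression)
  Rx@0 = -1448.6800 N
  Ry@0 = -892.0113 N
  Ry@2 = +1399.2013 N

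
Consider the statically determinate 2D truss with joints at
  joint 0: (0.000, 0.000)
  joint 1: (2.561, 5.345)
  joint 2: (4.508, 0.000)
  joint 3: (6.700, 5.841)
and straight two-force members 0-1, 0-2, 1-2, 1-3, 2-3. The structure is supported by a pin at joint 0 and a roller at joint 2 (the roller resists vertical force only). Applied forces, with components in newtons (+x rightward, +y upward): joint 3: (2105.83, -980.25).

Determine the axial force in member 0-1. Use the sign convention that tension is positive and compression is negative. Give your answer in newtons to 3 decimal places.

3554.080

N=4 nodes, M=5 members, R=3 reactions → 2N=8, M+R=8
member 0 (0-1): L=5.9269, (cx,cy)=(0.4321,0.9018)
member 1 (0-2): L=4.5080, (cx,cy)=(1.0000,0.0000)
member 2 (1-2): L=5.6886, (cx,cy)=(0.3423,-0.9396)
member 3 (1-3): L=4.1686, (cx,cy)=(0.9929,0.1190)
member 4 (2-3): L=6.2388, (cx,cy)=(0.3514,0.9362)
solve A·x = −loads:
  F[0-1] = +3554.0795 N (tension)
  F[0-2] = +570.1116 N (tension)
  F[1-2] = -3080.8358 N (compression)
  F[1-3] = +2608.7134 N (tension)
  F[2-3] = -1378.5369 N (compression)
  Rx@0 = -2105.8300 N
  Ry@0 = -3205.1599 N
  Ry@2 = +4185.4099 N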